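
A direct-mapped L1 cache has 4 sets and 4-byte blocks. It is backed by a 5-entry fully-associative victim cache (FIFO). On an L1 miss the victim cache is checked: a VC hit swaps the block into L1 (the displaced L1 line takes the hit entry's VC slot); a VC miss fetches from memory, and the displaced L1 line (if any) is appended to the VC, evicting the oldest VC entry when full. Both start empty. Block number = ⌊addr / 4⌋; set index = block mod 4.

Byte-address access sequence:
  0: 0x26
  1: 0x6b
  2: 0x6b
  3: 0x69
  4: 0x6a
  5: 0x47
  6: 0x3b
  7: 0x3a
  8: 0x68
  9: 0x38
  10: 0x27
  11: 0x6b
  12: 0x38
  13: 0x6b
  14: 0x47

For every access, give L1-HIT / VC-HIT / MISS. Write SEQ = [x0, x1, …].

SEQ = [MISS, MISS, L1-HIT, L1-HIT, L1-HIT, MISS, MISS, L1-HIT, VC-HIT, VC-HIT, VC-HIT, VC-HIT, VC-HIT, VC-HIT, VC-HIT]

0: 0x26 (blk 9, set 1) → MISS  vc=[]
1: 0x6b (blk 26, set 2) → MISS  vc=[]
2: 0x6b (blk 26, set 2) → L1-HIT  vc=[]
3: 0x69 (blk 26, set 2) → L1-HIT  vc=[]
4: 0x6a (blk 26, set 2) → L1-HIT  vc=[]
5: 0x47 (blk 17, set 1) → MISS  vc=[9]
6: 0x3b (blk 14, set 2) → MISS  vc=[9, 26]
7: 0x3a (blk 14, set 2) → L1-HIT  vc=[9, 26]
8: 0x68 (blk 26, set 2) → VC-HIT  vc=[9, 14]
9: 0x38 (blk 14, set 2) → VC-HIT  vc=[9, 26]
10: 0x27 (blk 9, set 1) → VC-HIT  vc=[17, 26]
11: 0x6b (blk 26, set 2) → VC-HIT  vc=[17, 14]
12: 0x38 (blk 14, set 2) → VC-HIT  vc=[17, 26]
13: 0x6b (blk 26, set 2) → VC-HIT  vc=[17, 14]
14: 0x47 (blk 17, set 1) → VC-HIT  vc=[9, 14]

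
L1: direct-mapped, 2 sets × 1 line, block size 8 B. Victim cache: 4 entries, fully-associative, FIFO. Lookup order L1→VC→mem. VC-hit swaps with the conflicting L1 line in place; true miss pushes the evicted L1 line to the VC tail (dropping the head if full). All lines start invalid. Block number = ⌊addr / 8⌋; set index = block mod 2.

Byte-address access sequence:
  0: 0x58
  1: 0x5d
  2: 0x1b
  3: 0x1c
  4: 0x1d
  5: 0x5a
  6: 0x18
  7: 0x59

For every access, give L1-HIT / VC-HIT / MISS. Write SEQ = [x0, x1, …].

  [0] addr=0x58 blk=11 s=1: MISS | VC []
  [1] addr=0x5d blk=11 s=1: L1-HIT | VC []
  [2] addr=0x1b blk=3 s=1: MISS | VC [11]
  [3] addr=0x1c blk=3 s=1: L1-HIT | VC [11]
  [4] addr=0x1d blk=3 s=1: L1-HIT | VC [11]
  [5] addr=0x5a blk=11 s=1: VC-HIT | VC [3]
  [6] addr=0x18 blk=3 s=1: VC-HIT | VC [11]
  [7] addr=0x59 blk=11 s=1: VC-HIT | VC [3]

SEQ = [MISS, L1-HIT, MISS, L1-HIT, L1-HIT, VC-HIT, VC-HIT, VC-HIT]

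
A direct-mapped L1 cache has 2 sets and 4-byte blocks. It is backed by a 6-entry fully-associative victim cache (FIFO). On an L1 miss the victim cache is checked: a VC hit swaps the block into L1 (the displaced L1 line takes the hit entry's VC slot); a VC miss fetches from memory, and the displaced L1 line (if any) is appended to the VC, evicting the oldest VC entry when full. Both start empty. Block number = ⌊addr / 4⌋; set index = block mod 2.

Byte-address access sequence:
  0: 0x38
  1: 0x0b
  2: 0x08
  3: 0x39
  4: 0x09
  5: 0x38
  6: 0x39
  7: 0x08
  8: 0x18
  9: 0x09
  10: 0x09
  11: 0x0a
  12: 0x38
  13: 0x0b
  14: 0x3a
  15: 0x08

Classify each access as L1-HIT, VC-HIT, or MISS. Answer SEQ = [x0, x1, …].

SEQ = [MISS, MISS, L1-HIT, VC-HIT, VC-HIT, VC-HIT, L1-HIT, VC-HIT, MISS, VC-HIT, L1-HIT, L1-HIT, VC-HIT, VC-HIT, VC-HIT, VC-HIT]

0: 0x38 (blk 14, set 0) → MISS  vc=[]
1: 0xb (blk 2, set 0) → MISS  vc=[14]
2: 0x8 (blk 2, set 0) → L1-HIT  vc=[14]
3: 0x39 (blk 14, set 0) → VC-HIT  vc=[2]
4: 0x9 (blk 2, set 0) → VC-HIT  vc=[14]
5: 0x38 (blk 14, set 0) → VC-HIT  vc=[2]
6: 0x39 (blk 14, set 0) → L1-HIT  vc=[2]
7: 0x8 (blk 2, set 0) → VC-HIT  vc=[14]
8: 0x18 (blk 6, set 0) → MISS  vc=[14, 2]
9: 0x9 (blk 2, set 0) → VC-HIT  vc=[14, 6]
10: 0x9 (blk 2, set 0) → L1-HIT  vc=[14, 6]
11: 0xa (blk 2, set 0) → L1-HIT  vc=[14, 6]
12: 0x38 (blk 14, set 0) → VC-HIT  vc=[2, 6]
13: 0xb (blk 2, set 0) → VC-HIT  vc=[14, 6]
14: 0x3a (blk 14, set 0) → VC-HIT  vc=[2, 6]
15: 0x8 (blk 2, set 0) → VC-HIT  vc=[14, 6]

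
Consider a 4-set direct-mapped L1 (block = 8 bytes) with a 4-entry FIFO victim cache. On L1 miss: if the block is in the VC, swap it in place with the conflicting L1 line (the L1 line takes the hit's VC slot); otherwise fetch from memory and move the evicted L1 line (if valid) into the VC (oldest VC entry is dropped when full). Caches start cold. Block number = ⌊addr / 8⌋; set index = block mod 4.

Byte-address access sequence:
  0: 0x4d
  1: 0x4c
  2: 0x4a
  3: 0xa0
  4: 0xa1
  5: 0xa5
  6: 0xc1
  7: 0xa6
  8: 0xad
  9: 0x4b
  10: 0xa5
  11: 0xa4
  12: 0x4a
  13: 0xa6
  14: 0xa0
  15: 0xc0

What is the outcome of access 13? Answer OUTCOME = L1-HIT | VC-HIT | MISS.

OUTCOME = L1-HIT

0: 0x4d (blk 9, set 1) → MISS  vc=[]
1: 0x4c (blk 9, set 1) → L1-HIT  vc=[]
2: 0x4a (blk 9, set 1) → L1-HIT  vc=[]
3: 0xa0 (blk 20, set 0) → MISS  vc=[]
4: 0xa1 (blk 20, set 0) → L1-HIT  vc=[]
5: 0xa5 (blk 20, set 0) → L1-HIT  vc=[]
6: 0xc1 (blk 24, set 0) → MISS  vc=[20]
7: 0xa6 (blk 20, set 0) → VC-HIT  vc=[24]
8: 0xad (blk 21, set 1) → MISS  vc=[24, 9]
9: 0x4b (blk 9, set 1) → VC-HIT  vc=[24, 21]
10: 0xa5 (blk 20, set 0) → L1-HIT  vc=[24, 21]
11: 0xa4 (blk 20, set 0) → L1-HIT  vc=[24, 21]
12: 0x4a (blk 9, set 1) → L1-HIT  vc=[24, 21]
13: 0xa6 (blk 20, set 0) → L1-HIT  vc=[24, 21]
14: 0xa0 (blk 20, set 0) → L1-HIT  vc=[24, 21]
15: 0xc0 (blk 24, set 0) → VC-HIT  vc=[20, 21]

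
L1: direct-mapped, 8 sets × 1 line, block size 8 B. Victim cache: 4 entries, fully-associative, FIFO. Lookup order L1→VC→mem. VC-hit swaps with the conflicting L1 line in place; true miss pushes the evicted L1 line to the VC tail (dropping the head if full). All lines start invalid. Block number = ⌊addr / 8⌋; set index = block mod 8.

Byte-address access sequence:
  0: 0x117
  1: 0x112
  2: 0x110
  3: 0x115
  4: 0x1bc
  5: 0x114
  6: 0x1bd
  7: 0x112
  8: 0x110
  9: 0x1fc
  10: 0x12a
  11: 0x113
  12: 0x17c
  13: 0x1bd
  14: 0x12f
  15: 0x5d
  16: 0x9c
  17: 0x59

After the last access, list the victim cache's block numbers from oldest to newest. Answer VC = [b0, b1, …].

VC = [47, 63, 19]

  [0] addr=0x117 blk=34 s=2: MISS | VC []
  [1] addr=0x112 blk=34 s=2: L1-HIT | VC []
  [2] addr=0x110 blk=34 s=2: L1-HIT | VC []
  [3] addr=0x115 blk=34 s=2: L1-HIT | VC []
  [4] addr=0x1bc blk=55 s=7: MISS | VC []
  [5] addr=0x114 blk=34 s=2: L1-HIT | VC []
  [6] addr=0x1bd blk=55 s=7: L1-HIT | VC []
  [7] addr=0x112 blk=34 s=2: L1-HIT | VC []
  [8] addr=0x110 blk=34 s=2: L1-HIT | VC []
  [9] addr=0x1fc blk=63 s=7: MISS | VC [55]
  [10] addr=0x12a blk=37 s=5: MISS | VC [55]
  [11] addr=0x113 blk=34 s=2: L1-HIT | VC [55]
  [12] addr=0x17c blk=47 s=7: MISS | VC [55, 63]
  [13] addr=0x1bd blk=55 s=7: VC-HIT | VC [47, 63]
  [14] addr=0x12f blk=37 s=5: L1-HIT | VC [47, 63]
  [15] addr=0x5d blk=11 s=3: MISS | VC [47, 63]
  [16] addr=0x9c blk=19 s=3: MISS | VC [47, 63, 11]
  [17] addr=0x59 blk=11 s=3: VC-HIT | VC [47, 63, 19]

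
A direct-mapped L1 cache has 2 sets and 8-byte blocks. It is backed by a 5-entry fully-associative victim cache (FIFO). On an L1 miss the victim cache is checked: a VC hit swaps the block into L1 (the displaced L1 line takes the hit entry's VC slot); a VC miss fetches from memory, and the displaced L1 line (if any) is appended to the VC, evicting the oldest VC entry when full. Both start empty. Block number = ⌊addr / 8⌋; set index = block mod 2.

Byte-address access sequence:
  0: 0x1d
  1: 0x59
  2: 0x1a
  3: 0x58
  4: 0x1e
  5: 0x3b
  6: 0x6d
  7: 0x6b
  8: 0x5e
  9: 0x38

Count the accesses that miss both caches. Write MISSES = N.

MISSES = 4

0: 0x1d (blk 3, set 1) → MISS  vc=[]
1: 0x59 (blk 11, set 1) → MISS  vc=[3]
2: 0x1a (blk 3, set 1) → VC-HIT  vc=[11]
3: 0x58 (blk 11, set 1) → VC-HIT  vc=[3]
4: 0x1e (blk 3, set 1) → VC-HIT  vc=[11]
5: 0x3b (blk 7, set 1) → MISS  vc=[11, 3]
6: 0x6d (blk 13, set 1) → MISS  vc=[11, 3, 7]
7: 0x6b (blk 13, set 1) → L1-HIT  vc=[11, 3, 7]
8: 0x5e (blk 11, set 1) → VC-HIT  vc=[13, 3, 7]
9: 0x38 (blk 7, set 1) → VC-HIT  vc=[13, 3, 11]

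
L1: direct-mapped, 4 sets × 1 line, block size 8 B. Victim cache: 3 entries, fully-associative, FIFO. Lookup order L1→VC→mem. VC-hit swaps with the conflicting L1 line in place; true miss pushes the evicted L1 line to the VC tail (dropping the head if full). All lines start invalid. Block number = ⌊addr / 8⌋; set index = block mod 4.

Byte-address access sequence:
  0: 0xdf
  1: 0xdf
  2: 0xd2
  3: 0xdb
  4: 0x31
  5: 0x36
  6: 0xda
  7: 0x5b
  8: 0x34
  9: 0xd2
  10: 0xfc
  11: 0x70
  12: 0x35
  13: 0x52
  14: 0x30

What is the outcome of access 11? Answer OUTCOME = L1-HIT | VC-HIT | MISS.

OUTCOME = MISS

0: 0xdf (blk 27, set 3) → MISS  vc=[]
1: 0xdf (blk 27, set 3) → L1-HIT  vc=[]
2: 0xd2 (blk 26, set 2) → MISS  vc=[]
3: 0xdb (blk 27, set 3) → L1-HIT  vc=[]
4: 0x31 (blk 6, set 2) → MISS  vc=[26]
5: 0x36 (blk 6, set 2) → L1-HIT  vc=[26]
6: 0xda (blk 27, set 3) → L1-HIT  vc=[26]
7: 0x5b (blk 11, set 3) → MISS  vc=[26, 27]
8: 0x34 (blk 6, set 2) → L1-HIT  vc=[26, 27]
9: 0xd2 (blk 26, set 2) → VC-HIT  vc=[6, 27]
10: 0xfc (blk 31, set 3) → MISS  vc=[6, 27, 11]
11: 0x70 (blk 14, set 2) → MISS  vc=[27, 11, 26]
12: 0x35 (blk 6, set 2) → MISS  vc=[11, 26, 14]
13: 0x52 (blk 10, set 2) → MISS  vc=[26, 14, 6]
14: 0x30 (blk 6, set 2) → VC-HIT  vc=[26, 14, 10]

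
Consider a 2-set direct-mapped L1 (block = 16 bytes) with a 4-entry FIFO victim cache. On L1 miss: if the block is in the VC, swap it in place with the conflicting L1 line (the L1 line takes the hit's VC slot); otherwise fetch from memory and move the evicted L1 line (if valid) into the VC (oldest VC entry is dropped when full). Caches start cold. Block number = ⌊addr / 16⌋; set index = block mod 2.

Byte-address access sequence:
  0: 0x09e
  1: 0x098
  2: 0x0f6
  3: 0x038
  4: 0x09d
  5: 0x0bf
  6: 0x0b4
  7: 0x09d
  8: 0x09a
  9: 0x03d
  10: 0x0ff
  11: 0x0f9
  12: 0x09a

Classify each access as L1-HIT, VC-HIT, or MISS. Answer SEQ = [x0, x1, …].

#0 0x9e→b9/s1 MISS; vc=[]
#1 0x98→b9/s1 L1-HIT; vc=[]
#2 0xf6→b15/s1 MISS; vc=[9]
#3 0x38→b3/s1 MISS; vc=[9,15]
#4 0x9d→b9/s1 VC-HIT; vc=[3,15]
#5 0xbf→b11/s1 MISS; vc=[3,15,9]
#6 0xb4→b11/s1 L1-HIT; vc=[3,15,9]
#7 0x9d→b9/s1 VC-HIT; vc=[3,15,11]
#8 0x9a→b9/s1 L1-HIT; vc=[3,15,11]
#9 0x3d→b3/s1 VC-HIT; vc=[9,15,11]
#10 0xff→b15/s1 VC-HIT; vc=[9,3,11]
#11 0xf9→b15/s1 L1-HIT; vc=[9,3,11]
#12 0x9a→b9/s1 VC-HIT; vc=[15,3,11]

SEQ = [MISS, L1-HIT, MISS, MISS, VC-HIT, MISS, L1-HIT, VC-HIT, L1-HIT, VC-HIT, VC-HIT, L1-HIT, VC-HIT]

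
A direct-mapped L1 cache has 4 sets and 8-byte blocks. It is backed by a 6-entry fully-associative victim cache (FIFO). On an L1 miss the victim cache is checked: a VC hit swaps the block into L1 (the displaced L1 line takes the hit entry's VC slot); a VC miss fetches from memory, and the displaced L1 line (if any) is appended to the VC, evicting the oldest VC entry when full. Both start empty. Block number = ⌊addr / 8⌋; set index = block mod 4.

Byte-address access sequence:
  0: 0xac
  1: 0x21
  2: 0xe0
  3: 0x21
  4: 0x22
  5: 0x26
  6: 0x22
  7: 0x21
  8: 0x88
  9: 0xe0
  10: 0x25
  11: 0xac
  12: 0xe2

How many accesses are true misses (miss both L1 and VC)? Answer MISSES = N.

MISSES = 4

0: 0xac (blk 21, set 1) → MISS  vc=[]
1: 0x21 (blk 4, set 0) → MISS  vc=[]
2: 0xe0 (blk 28, set 0) → MISS  vc=[4]
3: 0x21 (blk 4, set 0) → VC-HIT  vc=[28]
4: 0x22 (blk 4, set 0) → L1-HIT  vc=[28]
5: 0x26 (blk 4, set 0) → L1-HIT  vc=[28]
6: 0x22 (blk 4, set 0) → L1-HIT  vc=[28]
7: 0x21 (blk 4, set 0) → L1-HIT  vc=[28]
8: 0x88 (blk 17, set 1) → MISS  vc=[28, 21]
9: 0xe0 (blk 28, set 0) → VC-HIT  vc=[4, 21]
10: 0x25 (blk 4, set 0) → VC-HIT  vc=[28, 21]
11: 0xac (blk 21, set 1) → VC-HIT  vc=[28, 17]
12: 0xe2 (blk 28, set 0) → VC-HIT  vc=[4, 17]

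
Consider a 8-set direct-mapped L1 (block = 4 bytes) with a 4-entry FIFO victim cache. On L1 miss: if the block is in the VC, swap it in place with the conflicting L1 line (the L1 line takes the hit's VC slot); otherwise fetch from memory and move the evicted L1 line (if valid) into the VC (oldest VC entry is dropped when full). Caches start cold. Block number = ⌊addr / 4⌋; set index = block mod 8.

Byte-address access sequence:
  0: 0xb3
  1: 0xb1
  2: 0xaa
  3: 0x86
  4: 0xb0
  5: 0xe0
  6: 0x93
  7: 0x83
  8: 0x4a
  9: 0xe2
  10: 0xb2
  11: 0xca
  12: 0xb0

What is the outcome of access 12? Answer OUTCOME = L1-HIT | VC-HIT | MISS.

  [0] addr=0xb3 blk=44 s=4: MISS | VC []
  [1] addr=0xb1 blk=44 s=4: L1-HIT | VC []
  [2] addr=0xaa blk=42 s=2: MISS | VC []
  [3] addr=0x86 blk=33 s=1: MISS | VC []
  [4] addr=0xb0 blk=44 s=4: L1-HIT | VC []
  [5] addr=0xe0 blk=56 s=0: MISS | VC []
  [6] addr=0x93 blk=36 s=4: MISS | VC [44]
  [7] addr=0x83 blk=32 s=0: MISS | VC [44, 56]
  [8] addr=0x4a blk=18 s=2: MISS | VC [44, 56, 42]
  [9] addr=0xe2 blk=56 s=0: VC-HIT | VC [44, 32, 42]
  [10] addr=0xb2 blk=44 s=4: VC-HIT | VC [36, 32, 42]
  [11] addr=0xca blk=50 s=2: MISS | VC [36, 32, 42, 18]
  [12] addr=0xb0 blk=44 s=4: L1-HIT | VC [36, 32, 42, 18]

OUTCOME = L1-HIT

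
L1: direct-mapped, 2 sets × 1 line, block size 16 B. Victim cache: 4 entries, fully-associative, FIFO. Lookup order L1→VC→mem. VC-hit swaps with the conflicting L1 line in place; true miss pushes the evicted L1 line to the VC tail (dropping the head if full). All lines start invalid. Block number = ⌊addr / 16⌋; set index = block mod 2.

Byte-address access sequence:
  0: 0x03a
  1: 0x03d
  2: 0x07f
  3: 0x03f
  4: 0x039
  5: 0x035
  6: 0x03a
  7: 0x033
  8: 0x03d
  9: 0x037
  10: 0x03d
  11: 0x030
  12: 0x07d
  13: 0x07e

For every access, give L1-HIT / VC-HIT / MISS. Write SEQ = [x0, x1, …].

SEQ = [MISS, L1-HIT, MISS, VC-HIT, L1-HIT, L1-HIT, L1-HIT, L1-HIT, L1-HIT, L1-HIT, L1-HIT, L1-HIT, VC-HIT, L1-HIT]

  [0] addr=0x3a blk=3 s=1: MISS | VC []
  [1] addr=0x3d blk=3 s=1: L1-HIT | VC []
  [2] addr=0x7f blk=7 s=1: MISS | VC [3]
  [3] addr=0x3f blk=3 s=1: VC-HIT | VC [7]
  [4] addr=0x39 blk=3 s=1: L1-HIT | VC [7]
  [5] addr=0x35 blk=3 s=1: L1-HIT | VC [7]
  [6] addr=0x3a blk=3 s=1: L1-HIT | VC [7]
  [7] addr=0x33 blk=3 s=1: L1-HIT | VC [7]
  [8] addr=0x3d blk=3 s=1: L1-HIT | VC [7]
  [9] addr=0x37 blk=3 s=1: L1-HIT | VC [7]
  [10] addr=0x3d blk=3 s=1: L1-HIT | VC [7]
  [11] addr=0x30 blk=3 s=1: L1-HIT | VC [7]
  [12] addr=0x7d blk=7 s=1: VC-HIT | VC [3]
  [13] addr=0x7e blk=7 s=1: L1-HIT | VC [3]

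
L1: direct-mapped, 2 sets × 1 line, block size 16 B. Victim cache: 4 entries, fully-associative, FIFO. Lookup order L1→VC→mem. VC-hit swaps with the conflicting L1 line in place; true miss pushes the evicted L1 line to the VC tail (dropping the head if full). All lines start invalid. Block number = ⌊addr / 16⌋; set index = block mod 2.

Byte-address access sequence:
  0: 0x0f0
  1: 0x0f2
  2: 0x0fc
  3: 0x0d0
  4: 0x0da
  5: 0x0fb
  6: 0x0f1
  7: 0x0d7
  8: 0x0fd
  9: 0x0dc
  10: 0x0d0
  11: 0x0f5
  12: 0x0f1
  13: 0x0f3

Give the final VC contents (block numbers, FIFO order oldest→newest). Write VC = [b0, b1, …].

  [0] addr=0xf0 blk=15 s=1: MISS | VC []
  [1] addr=0xf2 blk=15 s=1: L1-HIT | VC []
  [2] addr=0xfc blk=15 s=1: L1-HIT | VC []
  [3] addr=0xd0 blk=13 s=1: MISS | VC [15]
  [4] addr=0xda blk=13 s=1: L1-HIT | VC [15]
  [5] addr=0xfb blk=15 s=1: VC-HIT | VC [13]
  [6] addr=0xf1 blk=15 s=1: L1-HIT | VC [13]
  [7] addr=0xd7 blk=13 s=1: VC-HIT | VC [15]
  [8] addr=0xfd blk=15 s=1: VC-HIT | VC [13]
  [9] addr=0xdc blk=13 s=1: VC-HIT | VC [15]
  [10] addr=0xd0 blk=13 s=1: L1-HIT | VC [15]
  [11] addr=0xf5 blk=15 s=1: VC-HIT | VC [13]
  [12] addr=0xf1 blk=15 s=1: L1-HIT | VC [13]
  [13] addr=0xf3 blk=15 s=1: L1-HIT | VC [13]

VC = [13]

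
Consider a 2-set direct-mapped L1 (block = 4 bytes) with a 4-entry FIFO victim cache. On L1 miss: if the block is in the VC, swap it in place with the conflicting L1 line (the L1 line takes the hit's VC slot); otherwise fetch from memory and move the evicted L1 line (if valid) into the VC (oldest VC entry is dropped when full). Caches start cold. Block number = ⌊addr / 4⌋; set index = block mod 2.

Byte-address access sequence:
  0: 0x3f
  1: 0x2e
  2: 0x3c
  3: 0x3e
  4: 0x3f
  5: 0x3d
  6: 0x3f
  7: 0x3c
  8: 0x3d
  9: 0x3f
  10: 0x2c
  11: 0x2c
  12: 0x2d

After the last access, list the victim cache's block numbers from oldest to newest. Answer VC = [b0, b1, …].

0: 0x3f (blk 15, set 1) → MISS  vc=[]
1: 0x2e (blk 11, set 1) → MISS  vc=[15]
2: 0x3c (blk 15, set 1) → VC-HIT  vc=[11]
3: 0x3e (blk 15, set 1) → L1-HIT  vc=[11]
4: 0x3f (blk 15, set 1) → L1-HIT  vc=[11]
5: 0x3d (blk 15, set 1) → L1-HIT  vc=[11]
6: 0x3f (blk 15, set 1) → L1-HIT  vc=[11]
7: 0x3c (blk 15, set 1) → L1-HIT  vc=[11]
8: 0x3d (blk 15, set 1) → L1-HIT  vc=[11]
9: 0x3f (blk 15, set 1) → L1-HIT  vc=[11]
10: 0x2c (blk 11, set 1) → VC-HIT  vc=[15]
11: 0x2c (blk 11, set 1) → L1-HIT  vc=[15]
12: 0x2d (blk 11, set 1) → L1-HIT  vc=[15]

VC = [15]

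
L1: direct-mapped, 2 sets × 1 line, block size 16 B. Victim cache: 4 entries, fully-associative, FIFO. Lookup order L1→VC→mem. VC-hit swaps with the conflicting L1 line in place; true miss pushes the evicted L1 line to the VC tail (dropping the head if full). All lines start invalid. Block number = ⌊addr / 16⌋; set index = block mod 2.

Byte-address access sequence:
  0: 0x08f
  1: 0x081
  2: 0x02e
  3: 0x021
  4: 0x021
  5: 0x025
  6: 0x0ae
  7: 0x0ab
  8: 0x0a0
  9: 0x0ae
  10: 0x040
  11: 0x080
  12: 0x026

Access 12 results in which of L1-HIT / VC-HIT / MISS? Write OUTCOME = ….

OUTCOME = VC-HIT

  [0] addr=0x8f blk=8 s=0: MISS | VC []
  [1] addr=0x81 blk=8 s=0: L1-HIT | VC []
  [2] addr=0x2e blk=2 s=0: MISS | VC [8]
  [3] addr=0x21 blk=2 s=0: L1-HIT | VC [8]
  [4] addr=0x21 blk=2 s=0: L1-HIT | VC [8]
  [5] addr=0x25 blk=2 s=0: L1-HIT | VC [8]
  [6] addr=0xae blk=10 s=0: MISS | VC [8, 2]
  [7] addr=0xab blk=10 s=0: L1-HIT | VC [8, 2]
  [8] addr=0xa0 blk=10 s=0: L1-HIT | VC [8, 2]
  [9] addr=0xae blk=10 s=0: L1-HIT | VC [8, 2]
  [10] addr=0x40 blk=4 s=0: MISS | VC [8, 2, 10]
  [11] addr=0x80 blk=8 s=0: VC-HIT | VC [4, 2, 10]
  [12] addr=0x26 blk=2 s=0: VC-HIT | VC [4, 8, 10]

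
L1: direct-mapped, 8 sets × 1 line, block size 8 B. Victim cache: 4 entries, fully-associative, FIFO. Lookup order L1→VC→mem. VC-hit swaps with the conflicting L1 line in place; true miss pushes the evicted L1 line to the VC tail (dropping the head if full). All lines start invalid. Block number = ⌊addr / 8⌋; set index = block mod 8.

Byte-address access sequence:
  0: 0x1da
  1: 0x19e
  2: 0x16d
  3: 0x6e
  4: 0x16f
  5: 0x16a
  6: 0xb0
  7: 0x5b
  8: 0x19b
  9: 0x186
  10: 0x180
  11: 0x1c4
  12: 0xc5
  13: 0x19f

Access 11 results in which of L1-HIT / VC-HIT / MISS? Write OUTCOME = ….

0: 0x1da (blk 59, set 3) → MISS  vc=[]
1: 0x19e (blk 51, set 3) → MISS  vc=[59]
2: 0x16d (blk 45, set 5) → MISS  vc=[59]
3: 0x6e (blk 13, set 5) → MISS  vc=[59, 45]
4: 0x16f (blk 45, set 5) → VC-HIT  vc=[59, 13]
5: 0x16a (blk 45, set 5) → L1-HIT  vc=[59, 13]
6: 0xb0 (blk 22, set 6) → MISS  vc=[59, 13]
7: 0x5b (blk 11, set 3) → MISS  vc=[59, 13, 51]
8: 0x19b (blk 51, set 3) → VC-HIT  vc=[59, 13, 11]
9: 0x186 (blk 48, set 0) → MISS  vc=[59, 13, 11]
10: 0x180 (blk 48, set 0) → L1-HIT  vc=[59, 13, 11]
11: 0x1c4 (blk 56, set 0) → MISS  vc=[59, 13, 11, 48]
12: 0xc5 (blk 24, set 0) → MISS  vc=[13, 11, 48, 56]
13: 0x19f (blk 51, set 3) → L1-HIT  vc=[13, 11, 48, 56]

OUTCOME = MISS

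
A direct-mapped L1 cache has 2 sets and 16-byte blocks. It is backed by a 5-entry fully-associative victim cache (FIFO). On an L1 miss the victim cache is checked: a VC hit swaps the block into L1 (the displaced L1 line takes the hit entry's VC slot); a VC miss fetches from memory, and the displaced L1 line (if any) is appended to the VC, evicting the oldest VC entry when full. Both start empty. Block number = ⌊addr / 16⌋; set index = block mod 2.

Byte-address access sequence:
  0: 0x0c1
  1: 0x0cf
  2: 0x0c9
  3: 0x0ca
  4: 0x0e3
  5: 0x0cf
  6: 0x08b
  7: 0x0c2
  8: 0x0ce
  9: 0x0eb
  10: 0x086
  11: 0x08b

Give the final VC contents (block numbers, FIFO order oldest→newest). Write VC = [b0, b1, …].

VC = [12, 14]

0: 0xc1 (blk 12, set 0) → MISS  vc=[]
1: 0xcf (blk 12, set 0) → L1-HIT  vc=[]
2: 0xc9 (blk 12, set 0) → L1-HIT  vc=[]
3: 0xca (blk 12, set 0) → L1-HIT  vc=[]
4: 0xe3 (blk 14, set 0) → MISS  vc=[12]
5: 0xcf (blk 12, set 0) → VC-HIT  vc=[14]
6: 0x8b (blk 8, set 0) → MISS  vc=[14, 12]
7: 0xc2 (blk 12, set 0) → VC-HIT  vc=[14, 8]
8: 0xce (blk 12, set 0) → L1-HIT  vc=[14, 8]
9: 0xeb (blk 14, set 0) → VC-HIT  vc=[12, 8]
10: 0x86 (blk 8, set 0) → VC-HIT  vc=[12, 14]
11: 0x8b (blk 8, set 0) → L1-HIT  vc=[12, 14]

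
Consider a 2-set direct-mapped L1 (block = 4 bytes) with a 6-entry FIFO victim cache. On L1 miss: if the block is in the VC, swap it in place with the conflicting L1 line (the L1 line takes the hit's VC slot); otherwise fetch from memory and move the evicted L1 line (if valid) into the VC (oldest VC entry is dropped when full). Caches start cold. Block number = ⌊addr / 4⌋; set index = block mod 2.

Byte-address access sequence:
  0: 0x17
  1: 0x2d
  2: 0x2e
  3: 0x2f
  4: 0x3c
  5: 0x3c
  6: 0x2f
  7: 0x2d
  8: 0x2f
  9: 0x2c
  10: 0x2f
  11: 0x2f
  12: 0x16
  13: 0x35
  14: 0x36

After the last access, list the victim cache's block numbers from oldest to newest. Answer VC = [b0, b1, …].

VC = [11, 15, 5]

#0 0x17→b5/s1 MISS; vc=[]
#1 0x2d→b11/s1 MISS; vc=[5]
#2 0x2e→b11/s1 L1-HIT; vc=[5]
#3 0x2f→b11/s1 L1-HIT; vc=[5]
#4 0x3c→b15/s1 MISS; vc=[5,11]
#5 0x3c→b15/s1 L1-HIT; vc=[5,11]
#6 0x2f→b11/s1 VC-HIT; vc=[5,15]
#7 0x2d→b11/s1 L1-HIT; vc=[5,15]
#8 0x2f→b11/s1 L1-HIT; vc=[5,15]
#9 0x2c→b11/s1 L1-HIT; vc=[5,15]
#10 0x2f→b11/s1 L1-HIT; vc=[5,15]
#11 0x2f→b11/s1 L1-HIT; vc=[5,15]
#12 0x16→b5/s1 VC-HIT; vc=[11,15]
#13 0x35→b13/s1 MISS; vc=[11,15,5]
#14 0x36→b13/s1 L1-HIT; vc=[11,15,5]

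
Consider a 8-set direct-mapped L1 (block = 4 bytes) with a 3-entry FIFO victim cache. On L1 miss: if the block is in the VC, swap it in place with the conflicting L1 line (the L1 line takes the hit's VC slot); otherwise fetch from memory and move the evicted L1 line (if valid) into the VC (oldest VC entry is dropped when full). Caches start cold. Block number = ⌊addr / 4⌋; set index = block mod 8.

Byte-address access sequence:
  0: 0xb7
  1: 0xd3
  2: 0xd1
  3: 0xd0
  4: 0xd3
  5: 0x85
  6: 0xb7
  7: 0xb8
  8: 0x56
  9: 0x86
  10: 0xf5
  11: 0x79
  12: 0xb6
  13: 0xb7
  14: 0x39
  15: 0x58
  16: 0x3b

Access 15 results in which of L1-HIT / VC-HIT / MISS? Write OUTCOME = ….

OUTCOME = MISS

#0 0xb7→b45/s5 MISS; vc=[]
#1 0xd3→b52/s4 MISS; vc=[]
#2 0xd1→b52/s4 L1-HIT; vc=[]
#3 0xd0→b52/s4 L1-HIT; vc=[]
#4 0xd3→b52/s4 L1-HIT; vc=[]
#5 0x85→b33/s1 MISS; vc=[]
#6 0xb7→b45/s5 L1-HIT; vc=[]
#7 0xb8→b46/s6 MISS; vc=[]
#8 0x56→b21/s5 MISS; vc=[45]
#9 0x86→b33/s1 L1-HIT; vc=[45]
#10 0xf5→b61/s5 MISS; vc=[45,21]
#11 0x79→b30/s6 MISS; vc=[45,21,46]
#12 0xb6→b45/s5 VC-HIT; vc=[61,21,46]
#13 0xb7→b45/s5 L1-HIT; vc=[61,21,46]
#14 0x39→b14/s6 MISS; vc=[21,46,30]
#15 0x58→b22/s6 MISS; vc=[46,30,14]
#16 0x3b→b14/s6 VC-HIT; vc=[46,30,22]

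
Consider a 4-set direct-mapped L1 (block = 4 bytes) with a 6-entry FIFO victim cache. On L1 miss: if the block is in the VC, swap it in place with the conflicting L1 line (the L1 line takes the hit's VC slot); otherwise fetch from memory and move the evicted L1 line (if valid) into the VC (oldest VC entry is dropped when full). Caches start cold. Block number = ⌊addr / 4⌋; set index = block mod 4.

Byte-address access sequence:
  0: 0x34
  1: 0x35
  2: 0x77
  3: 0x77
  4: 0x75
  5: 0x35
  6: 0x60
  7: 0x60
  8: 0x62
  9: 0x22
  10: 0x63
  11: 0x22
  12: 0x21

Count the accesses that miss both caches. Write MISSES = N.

MISSES = 4

  [0] addr=0x34 blk=13 s=1: MISS | VC []
  [1] addr=0x35 blk=13 s=1: L1-HIT | VC []
  [2] addr=0x77 blk=29 s=1: MISS | VC [13]
  [3] addr=0x77 blk=29 s=1: L1-HIT | VC [13]
  [4] addr=0x75 blk=29 s=1: L1-HIT | VC [13]
  [5] addr=0x35 blk=13 s=1: VC-HIT | VC [29]
  [6] addr=0x60 blk=24 s=0: MISS | VC [29]
  [7] addr=0x60 blk=24 s=0: L1-HIT | VC [29]
  [8] addr=0x62 blk=24 s=0: L1-HIT | VC [29]
  [9] addr=0x22 blk=8 s=0: MISS | VC [29, 24]
  [10] addr=0x63 blk=24 s=0: VC-HIT | VC [29, 8]
  [11] addr=0x22 blk=8 s=0: VC-HIT | VC [29, 24]
  [12] addr=0x21 blk=8 s=0: L1-HIT | VC [29, 24]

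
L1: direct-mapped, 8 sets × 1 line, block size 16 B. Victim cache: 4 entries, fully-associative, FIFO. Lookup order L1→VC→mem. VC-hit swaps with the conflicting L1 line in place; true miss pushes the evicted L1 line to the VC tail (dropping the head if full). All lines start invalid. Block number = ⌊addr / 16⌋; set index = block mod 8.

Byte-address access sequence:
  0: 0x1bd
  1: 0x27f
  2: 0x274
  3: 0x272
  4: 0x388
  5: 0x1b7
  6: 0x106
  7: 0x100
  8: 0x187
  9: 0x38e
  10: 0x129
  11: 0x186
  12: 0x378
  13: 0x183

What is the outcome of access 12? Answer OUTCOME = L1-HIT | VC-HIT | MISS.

OUTCOME = MISS

#0 0x1bd→b27/s3 MISS; vc=[]
#1 0x27f→b39/s7 MISS; vc=[]
#2 0x274→b39/s7 L1-HIT; vc=[]
#3 0x272→b39/s7 L1-HIT; vc=[]
#4 0x388→b56/s0 MISS; vc=[]
#5 0x1b7→b27/s3 L1-HIT; vc=[]
#6 0x106→b16/s0 MISS; vc=[56]
#7 0x100→b16/s0 L1-HIT; vc=[56]
#8 0x187→b24/s0 MISS; vc=[56,16]
#9 0x38e→b56/s0 VC-HIT; vc=[24,16]
#10 0x129→b18/s2 MISS; vc=[24,16]
#11 0x186→b24/s0 VC-HIT; vc=[56,16]
#12 0x378→b55/s7 MISS; vc=[56,16,39]
#13 0x183→b24/s0 L1-HIT; vc=[56,16,39]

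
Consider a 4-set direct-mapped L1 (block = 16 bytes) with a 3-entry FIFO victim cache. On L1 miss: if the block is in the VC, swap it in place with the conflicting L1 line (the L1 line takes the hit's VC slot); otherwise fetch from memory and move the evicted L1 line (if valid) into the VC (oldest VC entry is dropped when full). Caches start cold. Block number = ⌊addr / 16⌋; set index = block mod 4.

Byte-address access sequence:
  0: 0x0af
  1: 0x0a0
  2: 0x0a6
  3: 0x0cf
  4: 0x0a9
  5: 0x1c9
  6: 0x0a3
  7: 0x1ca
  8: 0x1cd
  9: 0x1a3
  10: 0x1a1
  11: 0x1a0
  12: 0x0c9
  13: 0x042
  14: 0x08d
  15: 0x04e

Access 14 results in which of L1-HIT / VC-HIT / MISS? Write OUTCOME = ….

#0 0xaf→b10/s2 MISS; vc=[]
#1 0xa0→b10/s2 L1-HIT; vc=[]
#2 0xa6→b10/s2 L1-HIT; vc=[]
#3 0xcf→b12/s0 MISS; vc=[]
#4 0xa9→b10/s2 L1-HIT; vc=[]
#5 0x1c9→b28/s0 MISS; vc=[12]
#6 0xa3→b10/s2 L1-HIT; vc=[12]
#7 0x1ca→b28/s0 L1-HIT; vc=[12]
#8 0x1cd→b28/s0 L1-HIT; vc=[12]
#9 0x1a3→b26/s2 MISS; vc=[12,10]
#10 0x1a1→b26/s2 L1-HIT; vc=[12,10]
#11 0x1a0→b26/s2 L1-HIT; vc=[12,10]
#12 0xc9→b12/s0 VC-HIT; vc=[28,10]
#13 0x42→b4/s0 MISS; vc=[28,10,12]
#14 0x8d→b8/s0 MISS; vc=[10,12,4]
#15 0x4e→b4/s0 VC-HIT; vc=[10,12,8]

OUTCOME = MISS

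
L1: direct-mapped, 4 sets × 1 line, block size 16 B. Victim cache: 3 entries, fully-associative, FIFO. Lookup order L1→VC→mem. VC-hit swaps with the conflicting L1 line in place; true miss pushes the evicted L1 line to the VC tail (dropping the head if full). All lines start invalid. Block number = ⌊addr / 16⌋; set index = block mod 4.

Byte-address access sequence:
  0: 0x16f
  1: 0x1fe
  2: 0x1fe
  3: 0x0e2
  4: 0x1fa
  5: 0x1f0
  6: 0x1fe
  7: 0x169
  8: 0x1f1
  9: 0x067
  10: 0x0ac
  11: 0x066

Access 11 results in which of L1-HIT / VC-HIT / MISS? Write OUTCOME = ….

OUTCOME = VC-HIT

0: 0x16f (blk 22, set 2) → MISS  vc=[]
1: 0x1fe (blk 31, set 3) → MISS  vc=[]
2: 0x1fe (blk 31, set 3) → L1-HIT  vc=[]
3: 0xe2 (blk 14, set 2) → MISS  vc=[22]
4: 0x1fa (blk 31, set 3) → L1-HIT  vc=[22]
5: 0x1f0 (blk 31, set 3) → L1-HIT  vc=[22]
6: 0x1fe (blk 31, set 3) → L1-HIT  vc=[22]
7: 0x169 (blk 22, set 2) → VC-HIT  vc=[14]
8: 0x1f1 (blk 31, set 3) → L1-HIT  vc=[14]
9: 0x67 (blk 6, set 2) → MISS  vc=[14, 22]
10: 0xac (blk 10, set 2) → MISS  vc=[14, 22, 6]
11: 0x66 (blk 6, set 2) → VC-HIT  vc=[14, 22, 10]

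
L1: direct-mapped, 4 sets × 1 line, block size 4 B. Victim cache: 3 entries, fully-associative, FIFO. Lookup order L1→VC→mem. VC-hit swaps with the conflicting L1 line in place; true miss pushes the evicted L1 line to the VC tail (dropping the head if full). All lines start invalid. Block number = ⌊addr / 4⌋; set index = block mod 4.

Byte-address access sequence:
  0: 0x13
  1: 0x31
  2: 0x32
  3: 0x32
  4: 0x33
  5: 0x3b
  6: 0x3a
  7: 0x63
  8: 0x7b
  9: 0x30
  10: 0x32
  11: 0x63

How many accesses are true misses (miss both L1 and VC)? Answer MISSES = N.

MISSES = 5

#0 0x13→b4/s0 MISS; vc=[]
#1 0x31→b12/s0 MISS; vc=[4]
#2 0x32→b12/s0 L1-HIT; vc=[4]
#3 0x32→b12/s0 L1-HIT; vc=[4]
#4 0x33→b12/s0 L1-HIT; vc=[4]
#5 0x3b→b14/s2 MISS; vc=[4]
#6 0x3a→b14/s2 L1-HIT; vc=[4]
#7 0x63→b24/s0 MISS; vc=[4,12]
#8 0x7b→b30/s2 MISS; vc=[4,12,14]
#9 0x30→b12/s0 VC-HIT; vc=[4,24,14]
#10 0x32→b12/s0 L1-HIT; vc=[4,24,14]
#11 0x63→b24/s0 VC-HIT; vc=[4,12,14]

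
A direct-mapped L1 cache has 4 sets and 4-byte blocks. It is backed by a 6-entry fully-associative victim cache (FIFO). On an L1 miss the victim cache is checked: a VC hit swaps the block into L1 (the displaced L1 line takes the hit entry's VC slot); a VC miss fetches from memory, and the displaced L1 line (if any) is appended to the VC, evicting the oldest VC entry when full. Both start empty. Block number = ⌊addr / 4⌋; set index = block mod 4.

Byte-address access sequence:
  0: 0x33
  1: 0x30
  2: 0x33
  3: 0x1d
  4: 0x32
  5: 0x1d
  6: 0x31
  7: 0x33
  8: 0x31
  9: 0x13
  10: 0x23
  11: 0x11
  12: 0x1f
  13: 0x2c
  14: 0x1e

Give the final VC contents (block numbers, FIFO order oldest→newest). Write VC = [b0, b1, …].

#0 0x33→b12/s0 MISS; vc=[]
#1 0x30→b12/s0 L1-HIT; vc=[]
#2 0x33→b12/s0 L1-HIT; vc=[]
#3 0x1d→b7/s3 MISS; vc=[]
#4 0x32→b12/s0 L1-HIT; vc=[]
#5 0x1d→b7/s3 L1-HIT; vc=[]
#6 0x31→b12/s0 L1-HIT; vc=[]
#7 0x33→b12/s0 L1-HIT; vc=[]
#8 0x31→b12/s0 L1-HIT; vc=[]
#9 0x13→b4/s0 MISS; vc=[12]
#10 0x23→b8/s0 MISS; vc=[12,4]
#11 0x11→b4/s0 VC-HIT; vc=[12,8]
#12 0x1f→b7/s3 L1-HIT; vc=[12,8]
#13 0x2c→b11/s3 MISS; vc=[12,8,7]
#14 0x1e→b7/s3 VC-HIT; vc=[12,8,11]

VC = [12, 8, 11]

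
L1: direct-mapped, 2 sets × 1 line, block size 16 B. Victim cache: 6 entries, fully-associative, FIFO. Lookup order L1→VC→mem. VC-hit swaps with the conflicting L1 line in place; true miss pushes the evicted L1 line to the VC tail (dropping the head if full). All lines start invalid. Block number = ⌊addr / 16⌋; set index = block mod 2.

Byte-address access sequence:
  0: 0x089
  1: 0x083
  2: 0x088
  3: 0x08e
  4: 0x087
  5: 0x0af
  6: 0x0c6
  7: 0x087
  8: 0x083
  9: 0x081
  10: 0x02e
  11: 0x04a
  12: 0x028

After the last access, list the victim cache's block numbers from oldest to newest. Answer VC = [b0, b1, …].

  [0] addr=0x89 blk=8 s=0: MISS | VC []
  [1] addr=0x83 blk=8 s=0: L1-HIT | VC []
  [2] addr=0x88 blk=8 s=0: L1-HIT | VC []
  [3] addr=0x8e blk=8 s=0: L1-HIT | VC []
  [4] addr=0x87 blk=8 s=0: L1-HIT | VC []
  [5] addr=0xaf blk=10 s=0: MISS | VC [8]
  [6] addr=0xc6 blk=12 s=0: MISS | VC [8, 10]
  [7] addr=0x87 blk=8 s=0: VC-HIT | VC [12, 10]
  [8] addr=0x83 blk=8 s=0: L1-HIT | VC [12, 10]
  [9] addr=0x81 blk=8 s=0: L1-HIT | VC [12, 10]
  [10] addr=0x2e blk=2 s=0: MISS | VC [12, 10, 8]
  [11] addr=0x4a blk=4 s=0: MISS | VC [12, 10, 8, 2]
  [12] addr=0x28 blk=2 s=0: VC-HIT | VC [12, 10, 8, 4]

VC = [12, 10, 8, 4]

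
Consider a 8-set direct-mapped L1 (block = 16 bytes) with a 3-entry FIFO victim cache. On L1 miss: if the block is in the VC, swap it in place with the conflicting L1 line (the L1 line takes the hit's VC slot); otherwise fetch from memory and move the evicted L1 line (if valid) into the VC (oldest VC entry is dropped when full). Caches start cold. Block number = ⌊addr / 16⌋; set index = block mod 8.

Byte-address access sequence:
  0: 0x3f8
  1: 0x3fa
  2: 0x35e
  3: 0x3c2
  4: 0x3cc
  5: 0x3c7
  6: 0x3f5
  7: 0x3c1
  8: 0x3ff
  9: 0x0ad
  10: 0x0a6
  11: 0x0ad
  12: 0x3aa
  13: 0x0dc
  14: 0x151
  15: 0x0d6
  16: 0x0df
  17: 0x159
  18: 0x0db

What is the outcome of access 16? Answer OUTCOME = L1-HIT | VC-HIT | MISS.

#0 0x3f8→b63/s7 MISS; vc=[]
#1 0x3fa→b63/s7 L1-HIT; vc=[]
#2 0x35e→b53/s5 MISS; vc=[]
#3 0x3c2→b60/s4 MISS; vc=[]
#4 0x3cc→b60/s4 L1-HIT; vc=[]
#5 0x3c7→b60/s4 L1-HIT; vc=[]
#6 0x3f5→b63/s7 L1-HIT; vc=[]
#7 0x3c1→b60/s4 L1-HIT; vc=[]
#8 0x3ff→b63/s7 L1-HIT; vc=[]
#9 0xad→b10/s2 MISS; vc=[]
#10 0xa6→b10/s2 L1-HIT; vc=[]
#11 0xad→b10/s2 L1-HIT; vc=[]
#12 0x3aa→b58/s2 MISS; vc=[10]
#13 0xdc→b13/s5 MISS; vc=[10,53]
#14 0x151→b21/s5 MISS; vc=[10,53,13]
#15 0xd6→b13/s5 VC-HIT; vc=[10,53,21]
#16 0xdf→b13/s5 L1-HIT; vc=[10,53,21]
#17 0x159→b21/s5 VC-HIT; vc=[10,53,13]
#18 0xdb→b13/s5 VC-HIT; vc=[10,53,21]

OUTCOME = L1-HIT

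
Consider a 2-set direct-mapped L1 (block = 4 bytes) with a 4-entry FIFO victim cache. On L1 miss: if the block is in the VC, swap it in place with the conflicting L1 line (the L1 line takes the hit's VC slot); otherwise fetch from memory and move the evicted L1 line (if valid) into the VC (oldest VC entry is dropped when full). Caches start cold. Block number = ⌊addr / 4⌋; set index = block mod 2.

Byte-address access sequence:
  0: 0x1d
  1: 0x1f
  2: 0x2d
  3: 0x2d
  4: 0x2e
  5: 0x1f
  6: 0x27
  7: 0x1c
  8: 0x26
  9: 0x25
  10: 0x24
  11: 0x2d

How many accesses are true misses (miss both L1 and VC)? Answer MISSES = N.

  [0] addr=0x1d blk=7 s=1: MISS | VC []
  [1] addr=0x1f blk=7 s=1: L1-HIT | VC []
  [2] addr=0x2d blk=11 s=1: MISS | VC [7]
  [3] addr=0x2d blk=11 s=1: L1-HIT | VC [7]
  [4] addr=0x2e blk=11 s=1: L1-HIT | VC [7]
  [5] addr=0x1f blk=7 s=1: VC-HIT | VC [11]
  [6] addr=0x27 blk=9 s=1: MISS | VC [11, 7]
  [7] addr=0x1c blk=7 s=1: VC-HIT | VC [11, 9]
  [8] addr=0x26 blk=9 s=1: VC-HIT | VC [11, 7]
  [9] addr=0x25 blk=9 s=1: L1-HIT | VC [11, 7]
  [10] addr=0x24 blk=9 s=1: L1-HIT | VC [11, 7]
  [11] addr=0x2d blk=11 s=1: VC-HIT | VC [9, 7]

MISSES = 3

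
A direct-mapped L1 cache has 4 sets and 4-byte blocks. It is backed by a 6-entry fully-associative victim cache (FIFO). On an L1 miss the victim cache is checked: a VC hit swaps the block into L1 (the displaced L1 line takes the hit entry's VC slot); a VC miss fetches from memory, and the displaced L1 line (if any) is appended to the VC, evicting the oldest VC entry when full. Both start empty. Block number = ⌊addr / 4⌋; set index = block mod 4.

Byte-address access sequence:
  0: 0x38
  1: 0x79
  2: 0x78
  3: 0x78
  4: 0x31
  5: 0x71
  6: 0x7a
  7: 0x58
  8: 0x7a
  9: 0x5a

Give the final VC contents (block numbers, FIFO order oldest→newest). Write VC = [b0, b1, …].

  [0] addr=0x38 blk=14 s=2: MISS | VC []
  [1] addr=0x79 blk=30 s=2: MISS | VC [14]
  [2] addr=0x78 blk=30 s=2: L1-HIT | VC [14]
  [3] addr=0x78 blk=30 s=2: L1-HIT | VC [14]
  [4] addr=0x31 blk=12 s=0: MISS | VC [14]
  [5] addr=0x71 blk=28 s=0: MISS | VC [14, 12]
  [6] addr=0x7a blk=30 s=2: L1-HIT | VC [14, 12]
  [7] addr=0x58 blk=22 s=2: MISS | VC [14, 12, 30]
  [8] addr=0x7a blk=30 s=2: VC-HIT | VC [14, 12, 22]
  [9] addr=0x5a blk=22 s=2: VC-HIT | VC [14, 12, 30]

VC = [14, 12, 30]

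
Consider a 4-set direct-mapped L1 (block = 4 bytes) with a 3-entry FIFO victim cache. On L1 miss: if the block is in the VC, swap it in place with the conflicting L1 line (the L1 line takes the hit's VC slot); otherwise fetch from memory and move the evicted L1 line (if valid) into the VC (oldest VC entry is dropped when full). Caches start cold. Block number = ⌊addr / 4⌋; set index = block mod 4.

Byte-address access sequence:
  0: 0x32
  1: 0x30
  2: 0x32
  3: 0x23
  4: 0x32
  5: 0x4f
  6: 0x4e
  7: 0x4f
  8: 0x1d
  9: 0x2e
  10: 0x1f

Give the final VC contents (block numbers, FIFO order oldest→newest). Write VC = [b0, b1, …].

  [0] addr=0x32 blk=12 s=0: MISS | VC []
  [1] addr=0x30 blk=12 s=0: L1-HIT | VC []
  [2] addr=0x32 blk=12 s=0: L1-HIT | VC []
  [3] addr=0x23 blk=8 s=0: MISS | VC [12]
  [4] addr=0x32 blk=12 s=0: VC-HIT | VC [8]
  [5] addr=0x4f blk=19 s=3: MISS | VC [8]
  [6] addr=0x4e blk=19 s=3: L1-HIT | VC [8]
  [7] addr=0x4f blk=19 s=3: L1-HIT | VC [8]
  [8] addr=0x1d blk=7 s=3: MISS | VC [8, 19]
  [9] addr=0x2e blk=11 s=3: MISS | VC [8, 19, 7]
  [10] addr=0x1f blk=7 s=3: VC-HIT | VC [8, 19, 11]

VC = [8, 19, 11]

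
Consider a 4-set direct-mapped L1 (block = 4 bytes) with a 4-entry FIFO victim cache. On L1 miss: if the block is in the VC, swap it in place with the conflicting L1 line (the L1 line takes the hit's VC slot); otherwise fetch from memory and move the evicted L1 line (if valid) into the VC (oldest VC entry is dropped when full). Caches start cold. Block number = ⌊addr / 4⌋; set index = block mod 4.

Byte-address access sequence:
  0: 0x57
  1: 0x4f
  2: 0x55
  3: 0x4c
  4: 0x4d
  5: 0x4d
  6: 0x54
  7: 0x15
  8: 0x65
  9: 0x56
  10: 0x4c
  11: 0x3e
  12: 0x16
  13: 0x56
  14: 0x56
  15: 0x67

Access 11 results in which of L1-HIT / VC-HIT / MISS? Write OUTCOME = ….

OUTCOME = MISS

0: 0x57 (blk 21, set 1) → MISS  vc=[]
1: 0x4f (blk 19, set 3) → MISS  vc=[]
2: 0x55 (blk 21, set 1) → L1-HIT  vc=[]
3: 0x4c (blk 19, set 3) → L1-HIT  vc=[]
4: 0x4d (blk 19, set 3) → L1-HIT  vc=[]
5: 0x4d (blk 19, set 3) → L1-HIT  vc=[]
6: 0x54 (blk 21, set 1) → L1-HIT  vc=[]
7: 0x15 (blk 5, set 1) → MISS  vc=[21]
8: 0x65 (blk 25, set 1) → MISS  vc=[21, 5]
9: 0x56 (blk 21, set 1) → VC-HIT  vc=[25, 5]
10: 0x4c (blk 19, set 3) → L1-HIT  vc=[25, 5]
11: 0x3e (blk 15, set 3) → MISS  vc=[25, 5, 19]
12: 0x16 (blk 5, set 1) → VC-HIT  vc=[25, 21, 19]
13: 0x56 (blk 21, set 1) → VC-HIT  vc=[25, 5, 19]
14: 0x56 (blk 21, set 1) → L1-HIT  vc=[25, 5, 19]
15: 0x67 (blk 25, set 1) → VC-HIT  vc=[21, 5, 19]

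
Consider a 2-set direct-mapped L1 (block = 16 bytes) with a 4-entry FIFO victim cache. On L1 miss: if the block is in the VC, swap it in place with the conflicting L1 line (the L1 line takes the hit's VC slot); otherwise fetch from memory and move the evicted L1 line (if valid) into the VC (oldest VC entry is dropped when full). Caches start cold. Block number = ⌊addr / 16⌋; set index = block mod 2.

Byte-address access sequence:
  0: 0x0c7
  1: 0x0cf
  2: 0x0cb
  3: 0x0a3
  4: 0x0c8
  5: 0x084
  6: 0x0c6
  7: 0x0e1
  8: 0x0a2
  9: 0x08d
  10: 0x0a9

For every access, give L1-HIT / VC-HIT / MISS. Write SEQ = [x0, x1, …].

SEQ = [MISS, L1-HIT, L1-HIT, MISS, VC-HIT, MISS, VC-HIT, MISS, VC-HIT, VC-HIT, VC-HIT]

0: 0xc7 (blk 12, set 0) → MISS  vc=[]
1: 0xcf (blk 12, set 0) → L1-HIT  vc=[]
2: 0xcb (blk 12, set 0) → L1-HIT  vc=[]
3: 0xa3 (blk 10, set 0) → MISS  vc=[12]
4: 0xc8 (blk 12, set 0) → VC-HIT  vc=[10]
5: 0x84 (blk 8, set 0) → MISS  vc=[10, 12]
6: 0xc6 (blk 12, set 0) → VC-HIT  vc=[10, 8]
7: 0xe1 (blk 14, set 0) → MISS  vc=[10, 8, 12]
8: 0xa2 (blk 10, set 0) → VC-HIT  vc=[14, 8, 12]
9: 0x8d (blk 8, set 0) → VC-HIT  vc=[14, 10, 12]
10: 0xa9 (blk 10, set 0) → VC-HIT  vc=[14, 8, 12]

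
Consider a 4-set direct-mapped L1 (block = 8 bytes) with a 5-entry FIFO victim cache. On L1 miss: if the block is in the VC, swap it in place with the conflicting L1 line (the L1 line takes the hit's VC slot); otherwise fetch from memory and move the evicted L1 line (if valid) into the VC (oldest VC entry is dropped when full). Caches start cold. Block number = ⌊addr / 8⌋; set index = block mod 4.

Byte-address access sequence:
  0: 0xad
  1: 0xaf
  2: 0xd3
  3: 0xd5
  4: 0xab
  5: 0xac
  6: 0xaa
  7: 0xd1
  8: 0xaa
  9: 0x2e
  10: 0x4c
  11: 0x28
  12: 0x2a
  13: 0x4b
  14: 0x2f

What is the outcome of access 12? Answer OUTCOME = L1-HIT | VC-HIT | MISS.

#0 0xad→b21/s1 MISS; vc=[]
#1 0xaf→b21/s1 L1-HIT; vc=[]
#2 0xd3→b26/s2 MISS; vc=[]
#3 0xd5→b26/s2 L1-HIT; vc=[]
#4 0xab→b21/s1 L1-HIT; vc=[]
#5 0xac→b21/s1 L1-HIT; vc=[]
#6 0xaa→b21/s1 L1-HIT; vc=[]
#7 0xd1→b26/s2 L1-HIT; vc=[]
#8 0xaa→b21/s1 L1-HIT; vc=[]
#9 0x2e→b5/s1 MISS; vc=[21]
#10 0x4c→b9/s1 MISS; vc=[21,5]
#11 0x28→b5/s1 VC-HIT; vc=[21,9]
#12 0x2a→b5/s1 L1-HIT; vc=[21,9]
#13 0x4b→b9/s1 VC-HIT; vc=[21,5]
#14 0x2f→b5/s1 VC-HIT; vc=[21,9]

OUTCOME = L1-HIT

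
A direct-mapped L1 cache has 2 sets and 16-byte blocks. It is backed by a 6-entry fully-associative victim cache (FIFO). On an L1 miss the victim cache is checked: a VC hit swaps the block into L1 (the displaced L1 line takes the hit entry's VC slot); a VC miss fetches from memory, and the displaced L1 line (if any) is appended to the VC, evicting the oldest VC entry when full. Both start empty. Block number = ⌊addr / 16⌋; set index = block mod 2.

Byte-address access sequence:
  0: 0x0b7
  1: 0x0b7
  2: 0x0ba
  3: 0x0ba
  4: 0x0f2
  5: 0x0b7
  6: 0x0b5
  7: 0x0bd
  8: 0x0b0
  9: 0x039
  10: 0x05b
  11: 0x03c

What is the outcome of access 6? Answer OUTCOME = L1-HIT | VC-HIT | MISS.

#0 0xb7→b11/s1 MISS; vc=[]
#1 0xb7→b11/s1 L1-HIT; vc=[]
#2 0xba→b11/s1 L1-HIT; vc=[]
#3 0xba→b11/s1 L1-HIT; vc=[]
#4 0xf2→b15/s1 MISS; vc=[11]
#5 0xb7→b11/s1 VC-HIT; vc=[15]
#6 0xb5→b11/s1 L1-HIT; vc=[15]
#7 0xbd→b11/s1 L1-HIT; vc=[15]
#8 0xb0→b11/s1 L1-HIT; vc=[15]
#9 0x39→b3/s1 MISS; vc=[15,11]
#10 0x5b→b5/s1 MISS; vc=[15,11,3]
#11 0x3c→b3/s1 VC-HIT; vc=[15,11,5]

OUTCOME = L1-HIT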